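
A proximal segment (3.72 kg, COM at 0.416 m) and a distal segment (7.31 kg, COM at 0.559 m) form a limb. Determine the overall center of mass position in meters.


COM = (m1*x1 + m2*x2) / (m1 + m2)
COM = (3.72*0.416 + 7.31*0.559) / (3.72 + 7.31)
Numerator = 5.6338
Denominator = 11.0300
COM = 0.5108


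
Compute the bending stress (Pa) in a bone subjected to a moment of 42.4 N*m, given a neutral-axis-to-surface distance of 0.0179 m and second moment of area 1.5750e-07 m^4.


sigma = M * c / I
sigma = 42.4 * 0.0179 / 1.5750e-07
M * c = 0.7590
sigma = 4.8188e+06


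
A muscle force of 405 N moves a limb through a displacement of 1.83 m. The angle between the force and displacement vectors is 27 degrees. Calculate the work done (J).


W = F * d * cos(theta)
theta = 27 deg = 0.4712 rad
cos(theta) = 0.8910
W = 405 * 1.83 * 0.8910
W = 660.3695


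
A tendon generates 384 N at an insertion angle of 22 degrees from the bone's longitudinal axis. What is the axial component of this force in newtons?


F_eff = F_tendon * cos(theta)
theta = 22 deg = 0.3840 rad
cos(theta) = 0.9272
F_eff = 384 * 0.9272
F_eff = 356.0386


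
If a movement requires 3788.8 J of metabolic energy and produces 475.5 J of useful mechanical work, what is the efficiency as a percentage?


eta = (W_mech / E_meta) * 100
eta = (475.5 / 3788.8) * 100
ratio = 0.1255
eta = 12.5501


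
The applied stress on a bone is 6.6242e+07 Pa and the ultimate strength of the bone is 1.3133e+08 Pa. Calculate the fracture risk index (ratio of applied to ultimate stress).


FRI = applied / ultimate
FRI = 6.6242e+07 / 1.3133e+08
FRI = 0.5044


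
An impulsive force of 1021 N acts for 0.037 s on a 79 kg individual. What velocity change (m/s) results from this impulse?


J = F * dt = 1021 * 0.037 = 37.7770 N*s
delta_v = J / m
delta_v = 37.7770 / 79
delta_v = 0.4782


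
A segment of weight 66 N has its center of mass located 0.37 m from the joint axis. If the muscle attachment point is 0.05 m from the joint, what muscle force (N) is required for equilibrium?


F_muscle = W * d_load / d_muscle
F_muscle = 66 * 0.37 / 0.05
Numerator = 24.4200
F_muscle = 488.4000


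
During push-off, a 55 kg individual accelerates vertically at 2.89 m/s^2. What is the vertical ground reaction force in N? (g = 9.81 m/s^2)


GRF = m * (g + a)
GRF = 55 * (9.81 + 2.89)
GRF = 55 * 12.7000
GRF = 698.5000


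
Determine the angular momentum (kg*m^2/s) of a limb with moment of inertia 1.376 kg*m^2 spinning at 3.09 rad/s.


L = I * omega
L = 1.376 * 3.09
L = 4.2518


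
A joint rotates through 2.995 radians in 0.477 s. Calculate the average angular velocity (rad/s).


omega = delta_theta / delta_t
omega = 2.995 / 0.477
omega = 6.2788


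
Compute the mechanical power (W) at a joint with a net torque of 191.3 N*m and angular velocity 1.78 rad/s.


P = M * omega
P = 191.3 * 1.78
P = 340.5140


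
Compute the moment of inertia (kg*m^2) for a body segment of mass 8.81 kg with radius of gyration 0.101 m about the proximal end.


I = m * k^2
I = 8.81 * 0.101^2
k^2 = 0.0102
I = 0.0899


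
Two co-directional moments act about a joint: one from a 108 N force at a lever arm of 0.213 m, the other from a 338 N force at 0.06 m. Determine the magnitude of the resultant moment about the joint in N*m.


M = F1 * d1 + F2 * d2
M = 108 * 0.213 + 338 * 0.06
M = 23.0040 + 20.2800
M = 43.2840


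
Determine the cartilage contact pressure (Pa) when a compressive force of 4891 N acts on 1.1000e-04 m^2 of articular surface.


P = F / A
P = 4891 / 1.1000e-04
P = 4.4464e+07


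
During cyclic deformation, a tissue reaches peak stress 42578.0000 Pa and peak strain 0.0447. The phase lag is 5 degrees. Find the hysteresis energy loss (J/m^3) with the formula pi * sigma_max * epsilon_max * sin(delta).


E_loss = pi * sigma_max * epsilon_max * sin(delta)
delta = 5 deg = 0.0873 rad
sin(delta) = 0.0872
E_loss = pi * 42578.0000 * 0.0447 * 0.0872
E_loss = 521.1211


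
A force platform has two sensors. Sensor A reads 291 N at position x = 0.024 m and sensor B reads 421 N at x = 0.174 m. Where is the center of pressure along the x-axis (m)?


COP_x = (F1*x1 + F2*x2) / (F1 + F2)
COP_x = (291*0.024 + 421*0.174) / (291 + 421)
Numerator = 80.2380
Denominator = 712
COP_x = 0.1127


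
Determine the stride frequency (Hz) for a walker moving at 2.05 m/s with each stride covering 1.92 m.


f = v / stride_length
f = 2.05 / 1.92
f = 1.0677


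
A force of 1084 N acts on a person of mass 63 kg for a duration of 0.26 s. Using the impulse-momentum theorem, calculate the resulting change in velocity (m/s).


J = F * dt = 1084 * 0.26 = 281.8400 N*s
delta_v = J / m
delta_v = 281.8400 / 63
delta_v = 4.4737


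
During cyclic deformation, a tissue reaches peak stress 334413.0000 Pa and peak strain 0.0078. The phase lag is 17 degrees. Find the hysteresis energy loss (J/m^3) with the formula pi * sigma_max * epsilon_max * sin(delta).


E_loss = pi * sigma_max * epsilon_max * sin(delta)
delta = 17 deg = 0.2967 rad
sin(delta) = 0.2924
E_loss = pi * 334413.0000 * 0.0078 * 0.2924
E_loss = 2395.8684


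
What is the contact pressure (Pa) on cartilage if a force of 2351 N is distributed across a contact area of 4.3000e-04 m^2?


P = F / A
P = 2351 / 4.3000e-04
P = 5.4674e+06


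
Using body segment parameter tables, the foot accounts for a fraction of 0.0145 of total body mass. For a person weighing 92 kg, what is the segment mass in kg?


m_segment = body_mass * fraction
m_segment = 92 * 0.0145
m_segment = 1.3340


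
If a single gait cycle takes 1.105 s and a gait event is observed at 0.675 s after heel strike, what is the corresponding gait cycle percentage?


pct = (event_time / cycle_time) * 100
pct = (0.675 / 1.105) * 100
ratio = 0.6109
pct = 61.0860


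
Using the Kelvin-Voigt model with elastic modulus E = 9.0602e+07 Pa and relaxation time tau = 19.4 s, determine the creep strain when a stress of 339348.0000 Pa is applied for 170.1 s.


epsilon(t) = (sigma/E) * (1 - exp(-t/tau))
sigma/E = 339348.0000 / 9.0602e+07 = 0.0037
exp(-t/tau) = exp(-170.1 / 19.4) = 1.5563e-04
epsilon = 0.0037 * (1 - 1.5563e-04)
epsilon = 0.0037


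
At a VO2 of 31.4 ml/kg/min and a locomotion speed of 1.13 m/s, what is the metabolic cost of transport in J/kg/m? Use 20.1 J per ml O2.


Power per kg = VO2 * 20.1 / 60
Power per kg = 31.4 * 20.1 / 60 = 10.5190 W/kg
Cost = power_per_kg / speed
Cost = 10.5190 / 1.13
Cost = 9.3088


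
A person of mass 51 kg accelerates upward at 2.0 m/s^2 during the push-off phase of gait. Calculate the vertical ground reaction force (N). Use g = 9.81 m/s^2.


GRF = m * (g + a)
GRF = 51 * (9.81 + 2.0)
GRF = 51 * 11.8100
GRF = 602.3100


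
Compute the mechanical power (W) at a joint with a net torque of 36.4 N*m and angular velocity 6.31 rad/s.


P = M * omega
P = 36.4 * 6.31
P = 229.6840


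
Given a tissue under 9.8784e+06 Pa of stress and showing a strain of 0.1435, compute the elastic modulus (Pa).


E = stress / strain
E = 9.8784e+06 / 0.1435
E = 6.8839e+07


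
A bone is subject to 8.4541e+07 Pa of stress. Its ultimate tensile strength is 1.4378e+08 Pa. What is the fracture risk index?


FRI = applied / ultimate
FRI = 8.4541e+07 / 1.4378e+08
FRI = 0.5880


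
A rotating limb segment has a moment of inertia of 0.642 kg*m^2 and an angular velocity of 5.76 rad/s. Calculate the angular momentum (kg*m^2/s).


L = I * omega
L = 0.642 * 5.76
L = 3.6979


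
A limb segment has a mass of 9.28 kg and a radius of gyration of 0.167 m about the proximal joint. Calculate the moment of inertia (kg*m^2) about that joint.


I = m * k^2
I = 9.28 * 0.167^2
k^2 = 0.0279
I = 0.2588


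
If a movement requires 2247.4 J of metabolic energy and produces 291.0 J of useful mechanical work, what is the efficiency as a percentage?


eta = (W_mech / E_meta) * 100
eta = (291.0 / 2247.4) * 100
ratio = 0.1295
eta = 12.9483


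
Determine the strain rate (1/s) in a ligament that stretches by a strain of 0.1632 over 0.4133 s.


strain_rate = delta_strain / delta_t
strain_rate = 0.1632 / 0.4133
strain_rate = 0.3949


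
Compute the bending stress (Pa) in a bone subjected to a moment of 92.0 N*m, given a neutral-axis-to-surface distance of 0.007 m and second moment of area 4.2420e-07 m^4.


sigma = M * c / I
sigma = 92.0 * 0.007 / 4.2420e-07
M * c = 0.6440
sigma = 1.5182e+06


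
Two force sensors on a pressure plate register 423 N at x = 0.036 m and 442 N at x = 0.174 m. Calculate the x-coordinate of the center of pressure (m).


COP_x = (F1*x1 + F2*x2) / (F1 + F2)
COP_x = (423*0.036 + 442*0.174) / (423 + 442)
Numerator = 92.1360
Denominator = 865
COP_x = 0.1065


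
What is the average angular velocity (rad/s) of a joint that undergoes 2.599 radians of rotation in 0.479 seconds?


omega = delta_theta / delta_t
omega = 2.599 / 0.479
omega = 5.4259


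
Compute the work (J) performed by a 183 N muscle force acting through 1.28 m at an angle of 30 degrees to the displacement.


W = F * d * cos(theta)
theta = 30 deg = 0.5236 rad
cos(theta) = 0.8660
W = 183 * 1.28 * 0.8660
W = 202.8578


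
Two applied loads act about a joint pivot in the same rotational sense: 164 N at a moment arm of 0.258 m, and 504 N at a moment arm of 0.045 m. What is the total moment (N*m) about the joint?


M = F1 * d1 + F2 * d2
M = 164 * 0.258 + 504 * 0.045
M = 42.3120 + 22.6800
M = 64.9920


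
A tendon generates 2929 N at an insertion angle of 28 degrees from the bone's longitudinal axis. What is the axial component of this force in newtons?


F_eff = F_tendon * cos(theta)
theta = 28 deg = 0.4887 rad
cos(theta) = 0.8829
F_eff = 2929 * 0.8829
F_eff = 2586.1535


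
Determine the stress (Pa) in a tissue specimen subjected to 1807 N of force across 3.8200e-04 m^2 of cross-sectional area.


stress = F / A
stress = 1807 / 3.8200e-04
stress = 4.7304e+06


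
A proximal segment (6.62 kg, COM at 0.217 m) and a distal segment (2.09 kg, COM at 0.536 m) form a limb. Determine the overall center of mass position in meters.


COM = (m1*x1 + m2*x2) / (m1 + m2)
COM = (6.62*0.217 + 2.09*0.536) / (6.62 + 2.09)
Numerator = 2.5568
Denominator = 8.7100
COM = 0.2935


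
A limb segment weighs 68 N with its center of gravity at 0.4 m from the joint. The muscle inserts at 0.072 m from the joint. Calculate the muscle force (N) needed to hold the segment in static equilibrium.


F_muscle = W * d_load / d_muscle
F_muscle = 68 * 0.4 / 0.072
Numerator = 27.2000
F_muscle = 377.7778


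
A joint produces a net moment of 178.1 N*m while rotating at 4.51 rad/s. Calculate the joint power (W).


P = M * omega
P = 178.1 * 4.51
P = 803.2310


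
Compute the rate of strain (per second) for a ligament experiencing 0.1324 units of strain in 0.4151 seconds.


strain_rate = delta_strain / delta_t
strain_rate = 0.1324 / 0.4151
strain_rate = 0.3190


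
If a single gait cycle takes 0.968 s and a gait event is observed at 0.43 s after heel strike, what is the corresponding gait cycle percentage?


pct = (event_time / cycle_time) * 100
pct = (0.43 / 0.968) * 100
ratio = 0.4442
pct = 44.4215


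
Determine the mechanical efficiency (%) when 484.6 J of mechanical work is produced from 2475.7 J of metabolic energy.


eta = (W_mech / E_meta) * 100
eta = (484.6 / 2475.7) * 100
ratio = 0.1957
eta = 19.5743


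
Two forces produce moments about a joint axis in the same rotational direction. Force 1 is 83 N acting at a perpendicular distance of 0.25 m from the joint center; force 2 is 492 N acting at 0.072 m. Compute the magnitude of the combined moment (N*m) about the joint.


M = F1 * d1 + F2 * d2
M = 83 * 0.25 + 492 * 0.072
M = 20.7500 + 35.4240
M = 56.1740


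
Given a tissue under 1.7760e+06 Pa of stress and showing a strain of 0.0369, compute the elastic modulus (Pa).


E = stress / strain
E = 1.7760e+06 / 0.0369
E = 4.8130e+07


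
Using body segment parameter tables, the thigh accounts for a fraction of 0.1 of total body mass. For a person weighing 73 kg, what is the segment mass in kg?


m_segment = body_mass * fraction
m_segment = 73 * 0.1
m_segment = 7.3000


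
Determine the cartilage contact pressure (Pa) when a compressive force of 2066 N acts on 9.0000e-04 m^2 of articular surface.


P = F / A
P = 2066 / 9.0000e-04
P = 2.2956e+06


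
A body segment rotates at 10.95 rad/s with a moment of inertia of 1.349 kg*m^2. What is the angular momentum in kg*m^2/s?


L = I * omega
L = 1.349 * 10.95
L = 14.7715


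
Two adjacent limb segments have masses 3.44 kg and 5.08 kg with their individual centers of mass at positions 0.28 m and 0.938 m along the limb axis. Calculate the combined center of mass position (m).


COM = (m1*x1 + m2*x2) / (m1 + m2)
COM = (3.44*0.28 + 5.08*0.938) / (3.44 + 5.08)
Numerator = 5.7282
Denominator = 8.5200
COM = 0.6723


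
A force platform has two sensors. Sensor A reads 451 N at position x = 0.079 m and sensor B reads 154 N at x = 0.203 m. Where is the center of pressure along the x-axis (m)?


COP_x = (F1*x1 + F2*x2) / (F1 + F2)
COP_x = (451*0.079 + 154*0.203) / (451 + 154)
Numerator = 66.8910
Denominator = 605
COP_x = 0.1106


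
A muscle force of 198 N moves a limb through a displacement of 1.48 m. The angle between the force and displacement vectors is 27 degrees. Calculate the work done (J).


W = F * d * cos(theta)
theta = 27 deg = 0.4712 rad
cos(theta) = 0.8910
W = 198 * 1.48 * 0.8910
W = 261.1006


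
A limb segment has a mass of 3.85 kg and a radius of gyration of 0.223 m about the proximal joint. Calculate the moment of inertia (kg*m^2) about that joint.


I = m * k^2
I = 3.85 * 0.223^2
k^2 = 0.0497
I = 0.1915


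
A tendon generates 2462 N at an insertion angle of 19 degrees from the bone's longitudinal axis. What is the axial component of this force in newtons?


F_eff = F_tendon * cos(theta)
theta = 19 deg = 0.3316 rad
cos(theta) = 0.9455
F_eff = 2462 * 0.9455
F_eff = 2327.8667


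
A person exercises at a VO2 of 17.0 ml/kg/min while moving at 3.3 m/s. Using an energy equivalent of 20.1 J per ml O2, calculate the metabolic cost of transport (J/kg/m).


Power per kg = VO2 * 20.1 / 60
Power per kg = 17.0 * 20.1 / 60 = 5.6950 W/kg
Cost = power_per_kg / speed
Cost = 5.6950 / 3.3
Cost = 1.7258


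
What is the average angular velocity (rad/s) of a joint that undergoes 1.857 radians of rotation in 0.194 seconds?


omega = delta_theta / delta_t
omega = 1.857 / 0.194
omega = 9.5722


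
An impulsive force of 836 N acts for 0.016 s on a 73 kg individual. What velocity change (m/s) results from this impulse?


J = F * dt = 836 * 0.016 = 13.3760 N*s
delta_v = J / m
delta_v = 13.3760 / 73
delta_v = 0.1832


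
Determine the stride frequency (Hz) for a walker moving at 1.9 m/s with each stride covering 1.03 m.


f = v / stride_length
f = 1.9 / 1.03
f = 1.8447


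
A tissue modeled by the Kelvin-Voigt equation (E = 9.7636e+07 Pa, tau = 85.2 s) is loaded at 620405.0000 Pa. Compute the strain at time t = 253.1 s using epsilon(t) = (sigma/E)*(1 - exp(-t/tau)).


epsilon(t) = (sigma/E) * (1 - exp(-t/tau))
sigma/E = 620405.0000 / 9.7636e+07 = 0.0064
exp(-t/tau) = exp(-253.1 / 85.2) = 0.0513
epsilon = 0.0064 * (1 - 0.0513)
epsilon = 0.0060


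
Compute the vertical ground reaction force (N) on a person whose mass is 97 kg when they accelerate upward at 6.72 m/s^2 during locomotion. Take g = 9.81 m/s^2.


GRF = m * (g + a)
GRF = 97 * (9.81 + 6.72)
GRF = 97 * 16.5300
GRF = 1603.4100


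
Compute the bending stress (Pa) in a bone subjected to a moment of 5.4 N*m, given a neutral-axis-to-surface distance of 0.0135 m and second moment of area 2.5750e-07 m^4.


sigma = M * c / I
sigma = 5.4 * 0.0135 / 2.5750e-07
M * c = 0.0729
sigma = 283106.7961


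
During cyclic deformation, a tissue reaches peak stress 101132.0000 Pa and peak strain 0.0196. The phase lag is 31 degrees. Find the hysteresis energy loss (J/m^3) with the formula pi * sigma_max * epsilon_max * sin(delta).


E_loss = pi * sigma_max * epsilon_max * sin(delta)
delta = 31 deg = 0.5411 rad
sin(delta) = 0.5150
E_loss = pi * 101132.0000 * 0.0196 * 0.5150
E_loss = 3207.2578


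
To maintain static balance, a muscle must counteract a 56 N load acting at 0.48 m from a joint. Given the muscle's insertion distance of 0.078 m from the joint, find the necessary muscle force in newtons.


F_muscle = W * d_load / d_muscle
F_muscle = 56 * 0.48 / 0.078
Numerator = 26.8800
F_muscle = 344.6154


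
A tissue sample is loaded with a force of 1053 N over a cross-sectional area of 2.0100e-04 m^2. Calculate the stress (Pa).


stress = F / A
stress = 1053 / 2.0100e-04
stress = 5.2388e+06


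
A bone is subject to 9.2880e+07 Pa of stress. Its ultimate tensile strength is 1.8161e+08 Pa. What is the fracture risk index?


FRI = applied / ultimate
FRI = 9.2880e+07 / 1.8161e+08
FRI = 0.5114


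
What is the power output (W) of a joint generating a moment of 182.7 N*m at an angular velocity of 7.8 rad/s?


P = M * omega
P = 182.7 * 7.8
P = 1425.0600


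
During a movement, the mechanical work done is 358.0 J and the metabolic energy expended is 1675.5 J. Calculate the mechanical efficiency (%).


eta = (W_mech / E_meta) * 100
eta = (358.0 / 1675.5) * 100
ratio = 0.2137
eta = 21.3668


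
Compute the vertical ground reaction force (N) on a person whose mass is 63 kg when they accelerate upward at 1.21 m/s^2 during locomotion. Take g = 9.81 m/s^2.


GRF = m * (g + a)
GRF = 63 * (9.81 + 1.21)
GRF = 63 * 11.0200
GRF = 694.2600


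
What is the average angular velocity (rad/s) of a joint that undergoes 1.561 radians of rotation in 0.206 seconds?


omega = delta_theta / delta_t
omega = 1.561 / 0.206
omega = 7.5777


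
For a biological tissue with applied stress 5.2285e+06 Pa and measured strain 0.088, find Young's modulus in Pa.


E = stress / strain
E = 5.2285e+06 / 0.088
E = 5.9415e+07


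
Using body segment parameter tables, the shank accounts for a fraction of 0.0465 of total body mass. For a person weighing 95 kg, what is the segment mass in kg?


m_segment = body_mass * fraction
m_segment = 95 * 0.0465
m_segment = 4.4175


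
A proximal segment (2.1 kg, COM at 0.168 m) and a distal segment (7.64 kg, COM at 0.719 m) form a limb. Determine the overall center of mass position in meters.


COM = (m1*x1 + m2*x2) / (m1 + m2)
COM = (2.1*0.168 + 7.64*0.719) / (2.1 + 7.64)
Numerator = 5.8460
Denominator = 9.7400
COM = 0.6002


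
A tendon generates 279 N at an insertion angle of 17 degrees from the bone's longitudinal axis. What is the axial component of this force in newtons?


F_eff = F_tendon * cos(theta)
theta = 17 deg = 0.2967 rad
cos(theta) = 0.9563
F_eff = 279 * 0.9563
F_eff = 266.8090


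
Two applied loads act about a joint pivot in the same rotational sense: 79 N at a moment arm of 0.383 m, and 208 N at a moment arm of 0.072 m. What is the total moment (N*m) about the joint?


M = F1 * d1 + F2 * d2
M = 79 * 0.383 + 208 * 0.072
M = 30.2570 + 14.9760
M = 45.2330


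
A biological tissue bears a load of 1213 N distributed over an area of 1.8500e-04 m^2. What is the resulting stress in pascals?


stress = F / A
stress = 1213 / 1.8500e-04
stress = 6.5568e+06


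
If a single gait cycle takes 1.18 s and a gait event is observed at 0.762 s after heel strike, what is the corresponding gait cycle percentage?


pct = (event_time / cycle_time) * 100
pct = (0.762 / 1.18) * 100
ratio = 0.6458
pct = 64.5763


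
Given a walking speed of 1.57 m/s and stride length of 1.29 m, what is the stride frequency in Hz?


f = v / stride_length
f = 1.57 / 1.29
f = 1.2171


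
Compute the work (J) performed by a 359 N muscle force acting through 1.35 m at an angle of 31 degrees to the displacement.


W = F * d * cos(theta)
theta = 31 deg = 0.5411 rad
cos(theta) = 0.8572
W = 359 * 1.35 * 0.8572
W = 415.4261


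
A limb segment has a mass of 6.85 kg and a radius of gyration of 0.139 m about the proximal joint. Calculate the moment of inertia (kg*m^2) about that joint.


I = m * k^2
I = 6.85 * 0.139^2
k^2 = 0.0193
I = 0.1323


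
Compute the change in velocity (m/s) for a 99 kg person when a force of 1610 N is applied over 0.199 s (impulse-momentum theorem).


J = F * dt = 1610 * 0.199 = 320.3900 N*s
delta_v = J / m
delta_v = 320.3900 / 99
delta_v = 3.2363


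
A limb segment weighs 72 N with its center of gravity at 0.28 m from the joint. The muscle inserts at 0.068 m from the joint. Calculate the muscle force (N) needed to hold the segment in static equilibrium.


F_muscle = W * d_load / d_muscle
F_muscle = 72 * 0.28 / 0.068
Numerator = 20.1600
F_muscle = 296.4706


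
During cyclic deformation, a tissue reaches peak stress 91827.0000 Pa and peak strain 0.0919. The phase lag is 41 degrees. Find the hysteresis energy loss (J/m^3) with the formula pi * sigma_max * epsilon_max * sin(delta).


E_loss = pi * sigma_max * epsilon_max * sin(delta)
delta = 41 deg = 0.7156 rad
sin(delta) = 0.6561
E_loss = pi * 91827.0000 * 0.0919 * 0.6561
E_loss = 17393.1682


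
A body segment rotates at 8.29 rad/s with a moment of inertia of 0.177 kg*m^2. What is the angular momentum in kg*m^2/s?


L = I * omega
L = 0.177 * 8.29
L = 1.4673


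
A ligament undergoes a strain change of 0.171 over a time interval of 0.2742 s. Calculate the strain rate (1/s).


strain_rate = delta_strain / delta_t
strain_rate = 0.171 / 0.2742
strain_rate = 0.6236


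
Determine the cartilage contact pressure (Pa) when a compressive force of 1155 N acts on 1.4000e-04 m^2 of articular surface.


P = F / A
P = 1155 / 1.4000e-04
P = 8.2500e+06


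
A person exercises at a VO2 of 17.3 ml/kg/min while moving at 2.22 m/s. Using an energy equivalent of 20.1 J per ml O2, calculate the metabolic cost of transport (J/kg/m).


Power per kg = VO2 * 20.1 / 60
Power per kg = 17.3 * 20.1 / 60 = 5.7955 W/kg
Cost = power_per_kg / speed
Cost = 5.7955 / 2.22
Cost = 2.6106


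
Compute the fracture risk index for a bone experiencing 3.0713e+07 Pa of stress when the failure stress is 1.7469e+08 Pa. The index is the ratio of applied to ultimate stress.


FRI = applied / ultimate
FRI = 3.0713e+07 / 1.7469e+08
FRI = 0.1758


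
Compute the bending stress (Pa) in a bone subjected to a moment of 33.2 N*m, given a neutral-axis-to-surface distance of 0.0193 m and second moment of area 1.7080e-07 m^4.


sigma = M * c / I
sigma = 33.2 * 0.0193 / 1.7080e-07
M * c = 0.6408
sigma = 3.7515e+06


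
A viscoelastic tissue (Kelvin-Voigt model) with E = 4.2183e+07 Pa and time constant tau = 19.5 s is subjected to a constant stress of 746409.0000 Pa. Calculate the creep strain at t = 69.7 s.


epsilon(t) = (sigma/E) * (1 - exp(-t/tau))
sigma/E = 746409.0000 / 4.2183e+07 = 0.0177
exp(-t/tau) = exp(-69.7 / 19.5) = 0.0280
epsilon = 0.0177 * (1 - 0.0280)
epsilon = 0.0172


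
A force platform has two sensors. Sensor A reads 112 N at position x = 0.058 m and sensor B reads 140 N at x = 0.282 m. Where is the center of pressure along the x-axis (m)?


COP_x = (F1*x1 + F2*x2) / (F1 + F2)
COP_x = (112*0.058 + 140*0.282) / (112 + 140)
Numerator = 45.9760
Denominator = 252
COP_x = 0.1824


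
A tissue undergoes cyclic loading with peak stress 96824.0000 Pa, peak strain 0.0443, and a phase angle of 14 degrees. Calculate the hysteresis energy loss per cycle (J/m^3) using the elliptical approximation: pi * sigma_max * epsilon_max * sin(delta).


E_loss = pi * sigma_max * epsilon_max * sin(delta)
delta = 14 deg = 0.2443 rad
sin(delta) = 0.2419
E_loss = pi * 96824.0000 * 0.0443 * 0.2419
E_loss = 3259.9564


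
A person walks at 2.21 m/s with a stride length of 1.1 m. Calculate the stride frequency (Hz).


f = v / stride_length
f = 2.21 / 1.1
f = 2.0091


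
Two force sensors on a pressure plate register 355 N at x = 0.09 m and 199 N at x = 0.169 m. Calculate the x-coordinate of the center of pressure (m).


COP_x = (F1*x1 + F2*x2) / (F1 + F2)
COP_x = (355*0.09 + 199*0.169) / (355 + 199)
Numerator = 65.5810
Denominator = 554
COP_x = 0.1184


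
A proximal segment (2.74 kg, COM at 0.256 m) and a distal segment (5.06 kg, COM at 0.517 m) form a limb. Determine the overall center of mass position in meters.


COM = (m1*x1 + m2*x2) / (m1 + m2)
COM = (2.74*0.256 + 5.06*0.517) / (2.74 + 5.06)
Numerator = 3.3175
Denominator = 7.8000
COM = 0.4253


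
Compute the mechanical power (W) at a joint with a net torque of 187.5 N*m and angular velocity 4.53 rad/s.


P = M * omega
P = 187.5 * 4.53
P = 849.3750


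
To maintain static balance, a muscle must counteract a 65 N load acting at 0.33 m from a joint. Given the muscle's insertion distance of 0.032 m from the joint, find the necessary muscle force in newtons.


F_muscle = W * d_load / d_muscle
F_muscle = 65 * 0.33 / 0.032
Numerator = 21.4500
F_muscle = 670.3125


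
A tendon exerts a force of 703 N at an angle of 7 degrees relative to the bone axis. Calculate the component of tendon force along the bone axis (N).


F_eff = F_tendon * cos(theta)
theta = 7 deg = 0.1222 rad
cos(theta) = 0.9925
F_eff = 703 * 0.9925
F_eff = 697.7599


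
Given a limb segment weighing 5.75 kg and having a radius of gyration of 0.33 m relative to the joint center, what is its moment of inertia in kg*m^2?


I = m * k^2
I = 5.75 * 0.33^2
k^2 = 0.1089
I = 0.6262


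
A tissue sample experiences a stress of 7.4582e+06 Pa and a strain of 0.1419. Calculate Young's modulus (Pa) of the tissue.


E = stress / strain
E = 7.4582e+06 / 0.1419
E = 5.2560e+07


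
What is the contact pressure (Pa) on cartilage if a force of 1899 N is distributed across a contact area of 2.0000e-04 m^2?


P = F / A
P = 1899 / 2.0000e-04
P = 9.4950e+06


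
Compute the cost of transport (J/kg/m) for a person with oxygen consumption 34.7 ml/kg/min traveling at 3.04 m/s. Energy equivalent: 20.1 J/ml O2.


Power per kg = VO2 * 20.1 / 60
Power per kg = 34.7 * 20.1 / 60 = 11.6245 W/kg
Cost = power_per_kg / speed
Cost = 11.6245 / 3.04
Cost = 3.8238


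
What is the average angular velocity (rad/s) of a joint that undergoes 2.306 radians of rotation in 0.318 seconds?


omega = delta_theta / delta_t
omega = 2.306 / 0.318
omega = 7.2516


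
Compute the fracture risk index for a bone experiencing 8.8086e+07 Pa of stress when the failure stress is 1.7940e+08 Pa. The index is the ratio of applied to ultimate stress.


FRI = applied / ultimate
FRI = 8.8086e+07 / 1.7940e+08
FRI = 0.4910


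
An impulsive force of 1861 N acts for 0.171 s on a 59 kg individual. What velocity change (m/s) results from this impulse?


J = F * dt = 1861 * 0.171 = 318.2310 N*s
delta_v = J / m
delta_v = 318.2310 / 59
delta_v = 5.3937


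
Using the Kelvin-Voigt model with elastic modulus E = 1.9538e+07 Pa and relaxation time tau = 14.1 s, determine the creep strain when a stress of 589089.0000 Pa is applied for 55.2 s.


epsilon(t) = (sigma/E) * (1 - exp(-t/tau))
sigma/E = 589089.0000 / 1.9538e+07 = 0.0302
exp(-t/tau) = exp(-55.2 / 14.1) = 0.0199
epsilon = 0.0302 * (1 - 0.0199)
epsilon = 0.0295


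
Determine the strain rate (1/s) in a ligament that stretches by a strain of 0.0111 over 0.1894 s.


strain_rate = delta_strain / delta_t
strain_rate = 0.0111 / 0.1894
strain_rate = 0.0586


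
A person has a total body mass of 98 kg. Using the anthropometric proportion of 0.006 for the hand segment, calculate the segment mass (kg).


m_segment = body_mass * fraction
m_segment = 98 * 0.006
m_segment = 0.5880


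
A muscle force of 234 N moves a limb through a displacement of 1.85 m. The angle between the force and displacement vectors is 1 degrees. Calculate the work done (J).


W = F * d * cos(theta)
theta = 1 deg = 0.0175 rad
cos(theta) = 0.9998
W = 234 * 1.85 * 0.9998
W = 432.8341


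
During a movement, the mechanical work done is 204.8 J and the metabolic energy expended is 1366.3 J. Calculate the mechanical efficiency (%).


eta = (W_mech / E_meta) * 100
eta = (204.8 / 1366.3) * 100
ratio = 0.1499
eta = 14.9894


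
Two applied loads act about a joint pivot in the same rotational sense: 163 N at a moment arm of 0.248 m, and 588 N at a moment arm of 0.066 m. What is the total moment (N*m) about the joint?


M = F1 * d1 + F2 * d2
M = 163 * 0.248 + 588 * 0.066
M = 40.4240 + 38.8080
M = 79.2320


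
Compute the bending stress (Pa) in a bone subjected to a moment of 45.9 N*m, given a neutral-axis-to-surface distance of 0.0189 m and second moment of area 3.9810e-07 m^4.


sigma = M * c / I
sigma = 45.9 * 0.0189 / 3.9810e-07
M * c = 0.8675
sigma = 2.1791e+06


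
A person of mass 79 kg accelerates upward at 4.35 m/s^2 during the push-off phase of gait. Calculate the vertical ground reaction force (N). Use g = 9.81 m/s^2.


GRF = m * (g + a)
GRF = 79 * (9.81 + 4.35)
GRF = 79 * 14.1600
GRF = 1118.6400


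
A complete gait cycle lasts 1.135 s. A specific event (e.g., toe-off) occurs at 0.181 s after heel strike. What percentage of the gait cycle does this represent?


pct = (event_time / cycle_time) * 100
pct = (0.181 / 1.135) * 100
ratio = 0.1595
pct = 15.9471


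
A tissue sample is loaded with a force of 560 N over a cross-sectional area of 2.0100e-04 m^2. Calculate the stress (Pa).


stress = F / A
stress = 560 / 2.0100e-04
stress = 2.7861e+06


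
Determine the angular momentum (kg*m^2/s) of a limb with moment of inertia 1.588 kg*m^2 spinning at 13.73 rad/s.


L = I * omega
L = 1.588 * 13.73
L = 21.8032


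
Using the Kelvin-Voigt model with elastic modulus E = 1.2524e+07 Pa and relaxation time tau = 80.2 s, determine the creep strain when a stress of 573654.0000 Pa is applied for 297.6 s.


epsilon(t) = (sigma/E) * (1 - exp(-t/tau))
sigma/E = 573654.0000 / 1.2524e+07 = 0.0458
exp(-t/tau) = exp(-297.6 / 80.2) = 0.0245
epsilon = 0.0458 * (1 - 0.0245)
epsilon = 0.0447


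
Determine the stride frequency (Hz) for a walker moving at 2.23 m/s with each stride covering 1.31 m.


f = v / stride_length
f = 2.23 / 1.31
f = 1.7023


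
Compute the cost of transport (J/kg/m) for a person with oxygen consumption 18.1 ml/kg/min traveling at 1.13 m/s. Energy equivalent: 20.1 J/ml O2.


Power per kg = VO2 * 20.1 / 60
Power per kg = 18.1 * 20.1 / 60 = 6.0635 W/kg
Cost = power_per_kg / speed
Cost = 6.0635 / 1.13
Cost = 5.3659


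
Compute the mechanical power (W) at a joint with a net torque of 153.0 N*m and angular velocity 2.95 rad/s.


P = M * omega
P = 153.0 * 2.95
P = 451.3500


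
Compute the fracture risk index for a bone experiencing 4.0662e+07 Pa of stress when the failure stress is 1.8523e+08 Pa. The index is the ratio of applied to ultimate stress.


FRI = applied / ultimate
FRI = 4.0662e+07 / 1.8523e+08
FRI = 0.2195


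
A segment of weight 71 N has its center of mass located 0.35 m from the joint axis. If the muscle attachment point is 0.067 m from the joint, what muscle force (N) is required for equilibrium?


F_muscle = W * d_load / d_muscle
F_muscle = 71 * 0.35 / 0.067
Numerator = 24.8500
F_muscle = 370.8955


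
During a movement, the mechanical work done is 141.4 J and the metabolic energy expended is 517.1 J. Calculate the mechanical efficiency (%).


eta = (W_mech / E_meta) * 100
eta = (141.4 / 517.1) * 100
ratio = 0.2734
eta = 27.3448


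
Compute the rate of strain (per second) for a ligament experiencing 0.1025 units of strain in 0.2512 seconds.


strain_rate = delta_strain / delta_t
strain_rate = 0.1025 / 0.2512
strain_rate = 0.4080


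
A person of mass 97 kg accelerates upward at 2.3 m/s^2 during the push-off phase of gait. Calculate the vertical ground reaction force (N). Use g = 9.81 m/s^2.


GRF = m * (g + a)
GRF = 97 * (9.81 + 2.3)
GRF = 97 * 12.1100
GRF = 1174.6700


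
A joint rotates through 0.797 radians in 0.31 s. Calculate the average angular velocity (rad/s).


omega = delta_theta / delta_t
omega = 0.797 / 0.31
omega = 2.5710


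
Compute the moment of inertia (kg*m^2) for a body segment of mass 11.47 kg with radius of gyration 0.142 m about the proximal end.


I = m * k^2
I = 11.47 * 0.142^2
k^2 = 0.0202
I = 0.2313


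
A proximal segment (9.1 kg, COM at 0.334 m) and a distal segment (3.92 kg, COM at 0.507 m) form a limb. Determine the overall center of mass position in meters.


COM = (m1*x1 + m2*x2) / (m1 + m2)
COM = (9.1*0.334 + 3.92*0.507) / (9.1 + 3.92)
Numerator = 5.0268
Denominator = 13.0200
COM = 0.3861


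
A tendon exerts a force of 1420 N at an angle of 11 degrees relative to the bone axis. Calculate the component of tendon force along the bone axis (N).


F_eff = F_tendon * cos(theta)
theta = 11 deg = 0.1920 rad
cos(theta) = 0.9816
F_eff = 1420 * 0.9816
F_eff = 1393.9106


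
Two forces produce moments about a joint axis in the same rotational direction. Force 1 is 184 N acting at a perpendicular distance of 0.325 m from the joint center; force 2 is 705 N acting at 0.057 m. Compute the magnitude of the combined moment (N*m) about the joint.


M = F1 * d1 + F2 * d2
M = 184 * 0.325 + 705 * 0.057
M = 59.8000 + 40.1850
M = 99.9850


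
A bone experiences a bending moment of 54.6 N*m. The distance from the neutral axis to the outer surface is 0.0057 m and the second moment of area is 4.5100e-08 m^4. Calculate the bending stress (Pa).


sigma = M * c / I
sigma = 54.6 * 0.0057 / 4.5100e-08
M * c = 0.3112
sigma = 6.9007e+06


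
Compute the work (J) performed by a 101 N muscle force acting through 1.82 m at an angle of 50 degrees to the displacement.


W = F * d * cos(theta)
theta = 50 deg = 0.8727 rad
cos(theta) = 0.6428
W = 101 * 1.82 * 0.6428
W = 118.1572


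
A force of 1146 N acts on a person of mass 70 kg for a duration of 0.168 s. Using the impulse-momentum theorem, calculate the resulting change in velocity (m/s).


J = F * dt = 1146 * 0.168 = 192.5280 N*s
delta_v = J / m
delta_v = 192.5280 / 70
delta_v = 2.7504


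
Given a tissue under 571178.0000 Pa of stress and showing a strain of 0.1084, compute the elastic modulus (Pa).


E = stress / strain
E = 571178.0000 / 0.1084
E = 5.2692e+06


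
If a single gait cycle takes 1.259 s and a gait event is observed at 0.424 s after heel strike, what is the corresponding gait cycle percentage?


pct = (event_time / cycle_time) * 100
pct = (0.424 / 1.259) * 100
ratio = 0.3368
pct = 33.6775


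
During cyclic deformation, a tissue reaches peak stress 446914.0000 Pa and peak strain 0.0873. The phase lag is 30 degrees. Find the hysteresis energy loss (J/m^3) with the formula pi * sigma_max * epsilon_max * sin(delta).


E_loss = pi * sigma_max * epsilon_max * sin(delta)
delta = 30 deg = 0.5236 rad
sin(delta) = 0.5000
E_loss = pi * 446914.0000 * 0.0873 * 0.5000
E_loss = 61285.5489


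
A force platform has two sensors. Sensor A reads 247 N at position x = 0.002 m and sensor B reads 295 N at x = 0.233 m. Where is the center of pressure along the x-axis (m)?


COP_x = (F1*x1 + F2*x2) / (F1 + F2)
COP_x = (247*0.002 + 295*0.233) / (247 + 295)
Numerator = 69.2290
Denominator = 542
COP_x = 0.1277


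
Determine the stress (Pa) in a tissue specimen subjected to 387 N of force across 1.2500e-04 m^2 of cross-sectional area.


stress = F / A
stress = 387 / 1.2500e-04
stress = 3.0960e+06


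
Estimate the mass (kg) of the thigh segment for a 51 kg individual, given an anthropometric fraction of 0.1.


m_segment = body_mass * fraction
m_segment = 51 * 0.1
m_segment = 5.1000


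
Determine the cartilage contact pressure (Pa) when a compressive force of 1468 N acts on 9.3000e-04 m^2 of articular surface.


P = F / A
P = 1468 / 9.3000e-04
P = 1.5785e+06


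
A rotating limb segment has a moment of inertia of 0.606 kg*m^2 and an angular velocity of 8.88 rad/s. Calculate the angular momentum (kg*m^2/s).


L = I * omega
L = 0.606 * 8.88
L = 5.3813


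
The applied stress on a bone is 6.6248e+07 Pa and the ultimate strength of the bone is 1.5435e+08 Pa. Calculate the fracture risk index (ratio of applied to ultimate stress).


FRI = applied / ultimate
FRI = 6.6248e+07 / 1.5435e+08
FRI = 0.4292


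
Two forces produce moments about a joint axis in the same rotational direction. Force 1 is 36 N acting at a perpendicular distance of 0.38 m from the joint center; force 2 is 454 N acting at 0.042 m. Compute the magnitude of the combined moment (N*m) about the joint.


M = F1 * d1 + F2 * d2
M = 36 * 0.38 + 454 * 0.042
M = 13.6800 + 19.0680
M = 32.7480


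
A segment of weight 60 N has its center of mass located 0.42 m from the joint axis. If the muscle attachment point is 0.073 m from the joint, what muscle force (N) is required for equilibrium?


F_muscle = W * d_load / d_muscle
F_muscle = 60 * 0.42 / 0.073
Numerator = 25.2000
F_muscle = 345.2055


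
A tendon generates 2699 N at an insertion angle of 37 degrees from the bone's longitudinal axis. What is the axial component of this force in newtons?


F_eff = F_tendon * cos(theta)
theta = 37 deg = 0.6458 rad
cos(theta) = 0.7986
F_eff = 2699 * 0.7986
F_eff = 2155.5172


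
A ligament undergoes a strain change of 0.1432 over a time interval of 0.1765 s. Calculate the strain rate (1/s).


strain_rate = delta_strain / delta_t
strain_rate = 0.1432 / 0.1765
strain_rate = 0.8113


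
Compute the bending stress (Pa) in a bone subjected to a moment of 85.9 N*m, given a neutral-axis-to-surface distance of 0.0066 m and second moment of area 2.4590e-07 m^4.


sigma = M * c / I
sigma = 85.9 * 0.0066 / 2.4590e-07
M * c = 0.5669
sigma = 2.3056e+06


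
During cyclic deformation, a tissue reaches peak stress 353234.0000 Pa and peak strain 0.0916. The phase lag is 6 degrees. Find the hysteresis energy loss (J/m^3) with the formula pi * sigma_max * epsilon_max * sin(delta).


E_loss = pi * sigma_max * epsilon_max * sin(delta)
delta = 6 deg = 0.1047 rad
sin(delta) = 0.1045
E_loss = pi * 353234.0000 * 0.0916 * 0.1045
E_loss = 10625.3296


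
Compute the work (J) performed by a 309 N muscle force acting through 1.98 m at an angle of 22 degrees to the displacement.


W = F * d * cos(theta)
theta = 22 deg = 0.3840 rad
cos(theta) = 0.9272
W = 309 * 1.98 * 0.9272
W = 567.2696


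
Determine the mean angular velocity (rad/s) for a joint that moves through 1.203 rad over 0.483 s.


omega = delta_theta / delta_t
omega = 1.203 / 0.483
omega = 2.4907


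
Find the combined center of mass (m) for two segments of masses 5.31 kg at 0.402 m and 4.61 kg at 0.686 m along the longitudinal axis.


COM = (m1*x1 + m2*x2) / (m1 + m2)
COM = (5.31*0.402 + 4.61*0.686) / (5.31 + 4.61)
Numerator = 5.2971
Denominator = 9.9200
COM = 0.5340


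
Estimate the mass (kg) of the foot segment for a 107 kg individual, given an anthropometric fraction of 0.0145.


m_segment = body_mass * fraction
m_segment = 107 * 0.0145
m_segment = 1.5515


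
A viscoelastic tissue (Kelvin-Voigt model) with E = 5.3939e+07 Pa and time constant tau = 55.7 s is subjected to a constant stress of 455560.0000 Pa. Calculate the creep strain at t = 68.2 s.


epsilon(t) = (sigma/E) * (1 - exp(-t/tau))
sigma/E = 455560.0000 / 5.3939e+07 = 0.0084
exp(-t/tau) = exp(-68.2 / 55.7) = 0.2939
epsilon = 0.0084 * (1 - 0.2939)
epsilon = 0.0060


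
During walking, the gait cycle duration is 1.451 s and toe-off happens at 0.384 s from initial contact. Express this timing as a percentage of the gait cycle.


pct = (event_time / cycle_time) * 100
pct = (0.384 / 1.451) * 100
ratio = 0.2646
pct = 26.4645


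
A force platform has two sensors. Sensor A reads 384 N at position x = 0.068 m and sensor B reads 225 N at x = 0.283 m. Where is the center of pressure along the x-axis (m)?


COP_x = (F1*x1 + F2*x2) / (F1 + F2)
COP_x = (384*0.068 + 225*0.283) / (384 + 225)
Numerator = 89.7870
Denominator = 609
COP_x = 0.1474
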